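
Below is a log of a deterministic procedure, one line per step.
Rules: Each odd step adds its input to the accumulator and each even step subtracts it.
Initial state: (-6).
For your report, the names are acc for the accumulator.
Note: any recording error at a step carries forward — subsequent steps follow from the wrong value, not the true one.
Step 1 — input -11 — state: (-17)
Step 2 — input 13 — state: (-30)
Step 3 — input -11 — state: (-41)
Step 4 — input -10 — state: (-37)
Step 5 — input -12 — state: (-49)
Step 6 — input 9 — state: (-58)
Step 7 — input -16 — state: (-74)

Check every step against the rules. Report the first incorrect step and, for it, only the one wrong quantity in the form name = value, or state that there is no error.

Step 1: acc = -6 + -11 = -17 — exactly as logged.
Step 2: acc = -17 - 13 = -30 — verified.
Step 3: acc = -30 + -11 = -41 — no discrepancy.
Step 4: acc = -41 - -10 = -31 — this is not what the log shows.
The earliest wrong entry is at step 4: it should read acc = -31.

step 4, acc = -31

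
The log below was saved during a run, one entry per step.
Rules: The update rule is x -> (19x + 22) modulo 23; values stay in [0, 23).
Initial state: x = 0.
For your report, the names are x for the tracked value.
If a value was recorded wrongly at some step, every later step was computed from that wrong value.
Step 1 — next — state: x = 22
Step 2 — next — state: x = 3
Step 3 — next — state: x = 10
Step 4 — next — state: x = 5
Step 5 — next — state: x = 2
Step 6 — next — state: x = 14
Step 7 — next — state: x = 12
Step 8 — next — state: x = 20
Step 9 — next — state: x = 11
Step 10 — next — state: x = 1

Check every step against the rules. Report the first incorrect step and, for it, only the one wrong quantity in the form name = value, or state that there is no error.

Step 1: x = (19*0 + 22) mod 23 = 22 — in agreement.
Step 2: x = (19*22 + 22) mod 23 = 3 — exactly as logged.
Step 3: x = (19*3 + 22) mod 23 = 10 — consistent with the log.
Step 4: x = (19*10 + 22) mod 23 = 5 — matches.
Step 5: x = (19*5 + 22) mod 23 = 2 — matches.
Step 6: x = (19*2 + 22) mod 23 = 14 — checks out.
Step 7: x = (19*14 + 22) mod 23 = 12 — matches.
Step 8: x = (19*12 + 22) mod 23 = 20 — checks out.
Step 9: x = (19*20 + 22) mod 23 = 11 — checks out.
Step 10: x = (19*11 + 22) mod 23 = 1 — agrees with the log.
All entries verified; no error found.

no error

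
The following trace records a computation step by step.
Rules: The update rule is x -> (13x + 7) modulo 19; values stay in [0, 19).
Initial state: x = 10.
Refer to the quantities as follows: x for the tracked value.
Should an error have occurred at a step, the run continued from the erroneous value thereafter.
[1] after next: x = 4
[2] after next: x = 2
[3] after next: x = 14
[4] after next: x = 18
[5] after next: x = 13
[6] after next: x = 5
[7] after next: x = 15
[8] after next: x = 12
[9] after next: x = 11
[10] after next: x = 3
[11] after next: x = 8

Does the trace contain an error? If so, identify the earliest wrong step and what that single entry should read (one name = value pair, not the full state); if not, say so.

step 10, x = 17

Step 1: x = (13*10 + 7) mod 19 = 4 — verified.
Step 2: x = (13*4 + 7) mod 19 = 2 — checks out.
Step 3: x = (13*2 + 7) mod 19 = 14 — exactly as logged.
Step 4: x = (13*14 + 7) mod 19 = 18 — matches.
Step 5: x = (13*18 + 7) mod 19 = 13 — consistent with the trace.
Step 6: x = (13*13 + 7) mod 19 = 5 — exactly as logged.
Step 7: x = (13*5 + 7) mod 19 = 15 — verified.
Step 8: x = (13*15 + 7) mod 19 = 12 — consistent with the trace.
Step 9: x = (13*12 + 7) mod 19 = 11 — agrees with the trace.
Step 10: x = (13*11 + 7) mod 19 = 17 — first mismatch against the trace.
The earliest wrong entry is at step 10: it should read x = 17.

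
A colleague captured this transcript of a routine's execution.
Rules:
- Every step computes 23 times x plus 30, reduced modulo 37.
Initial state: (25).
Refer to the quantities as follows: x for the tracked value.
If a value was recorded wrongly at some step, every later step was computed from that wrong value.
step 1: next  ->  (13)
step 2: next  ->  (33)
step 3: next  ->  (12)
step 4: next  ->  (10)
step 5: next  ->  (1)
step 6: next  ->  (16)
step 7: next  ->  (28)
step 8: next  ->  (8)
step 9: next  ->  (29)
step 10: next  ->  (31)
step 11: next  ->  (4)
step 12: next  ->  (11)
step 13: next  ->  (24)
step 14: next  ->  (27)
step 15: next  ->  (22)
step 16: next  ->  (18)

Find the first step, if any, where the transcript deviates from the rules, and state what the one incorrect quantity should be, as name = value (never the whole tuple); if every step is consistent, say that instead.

step 11, x = 3

Step 1: x = (23*25 + 30) mod 37 = 13 — in agreement.
Step 2: x = (23*13 + 30) mod 37 = 33 — confirmed correct.
Step 3: x = (23*33 + 30) mod 37 = 12 — no discrepancy.
Step 4: x = (23*12 + 30) mod 37 = 10 — no discrepancy.
Step 5: x = (23*10 + 30) mod 37 = 1 — exactly as logged.
Step 6: x = (23*1 + 30) mod 37 = 16 — matches.
Step 7: x = (23*16 + 30) mod 37 = 28 — same as recorded.
Step 8: x = (23*28 + 30) mod 37 = 8 — verified.
Step 9: x = (23*8 + 30) mod 37 = 29 — confirmed correct.
Step 10: x = (23*29 + 30) mod 37 = 31 — checks out.
Step 11: x = (23*31 + 30) mod 37 = 3 — the transcript disagrees here.
First deviation found at step 11; the corrected entry is x = 3.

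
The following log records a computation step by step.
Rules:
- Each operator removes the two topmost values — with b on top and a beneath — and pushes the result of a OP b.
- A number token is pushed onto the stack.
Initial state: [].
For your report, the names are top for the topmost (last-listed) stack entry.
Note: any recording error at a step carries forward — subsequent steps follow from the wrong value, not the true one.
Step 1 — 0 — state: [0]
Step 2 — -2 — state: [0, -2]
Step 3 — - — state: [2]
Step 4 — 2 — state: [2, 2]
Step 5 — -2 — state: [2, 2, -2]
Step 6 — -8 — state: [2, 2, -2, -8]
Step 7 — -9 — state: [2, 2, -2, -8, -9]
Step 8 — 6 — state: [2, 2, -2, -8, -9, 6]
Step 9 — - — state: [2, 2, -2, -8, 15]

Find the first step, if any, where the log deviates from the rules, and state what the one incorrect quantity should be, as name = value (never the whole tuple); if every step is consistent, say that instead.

step 9, top = -15

Recomputing the run from the initial state:
step 1: [0]
step 2: [0, -2]
step 3: [2]
step 4: [2, 2]
step 5: [2, 2, -2]
step 6: [2, 2, -2, -8]
step 7: [2, 2, -2, -8, -9]
step 8: [2, 2, -2, -8, -9, 6]
step 9: [2, 2, -2, -8, -15]
The first disagreement with the log is at step 9, where the value should be top = -15.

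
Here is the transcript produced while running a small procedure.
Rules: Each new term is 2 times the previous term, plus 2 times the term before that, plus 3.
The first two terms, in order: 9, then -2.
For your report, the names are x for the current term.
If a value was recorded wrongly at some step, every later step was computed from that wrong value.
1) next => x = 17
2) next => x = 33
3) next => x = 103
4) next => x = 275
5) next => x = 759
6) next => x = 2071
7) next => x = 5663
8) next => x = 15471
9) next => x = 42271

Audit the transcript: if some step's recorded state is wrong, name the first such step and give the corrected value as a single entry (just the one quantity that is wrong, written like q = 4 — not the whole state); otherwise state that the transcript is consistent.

Recomputing the run from the initial state:
step 1: x = 17
step 2: x = 33
step 3: x = 103
step 4: x = 275
step 5: x = 759
step 6: x = 2071
step 7: x = 5663
step 8: x = 15471
step 9: x = 42271
This matches the transcript at every step.

no error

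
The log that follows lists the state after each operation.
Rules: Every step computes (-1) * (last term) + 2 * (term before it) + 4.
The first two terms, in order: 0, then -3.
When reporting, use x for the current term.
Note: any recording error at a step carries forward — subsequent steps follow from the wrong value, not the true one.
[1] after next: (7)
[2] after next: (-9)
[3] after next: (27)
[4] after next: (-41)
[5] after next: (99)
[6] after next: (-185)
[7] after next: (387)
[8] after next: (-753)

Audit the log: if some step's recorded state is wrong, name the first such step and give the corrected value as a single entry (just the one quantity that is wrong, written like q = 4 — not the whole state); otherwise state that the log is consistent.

step 6, x = -177

Recomputing the run from the initial state:
step 1: x = 7
step 2: x = -9
step 3: x = 27
step 4: x = -41
step 5: x = 99
step 6: x = -177
step 7: x = 379
step 8: x = -729
The first disagreement with the log is at step 6, where the value should be x = -177.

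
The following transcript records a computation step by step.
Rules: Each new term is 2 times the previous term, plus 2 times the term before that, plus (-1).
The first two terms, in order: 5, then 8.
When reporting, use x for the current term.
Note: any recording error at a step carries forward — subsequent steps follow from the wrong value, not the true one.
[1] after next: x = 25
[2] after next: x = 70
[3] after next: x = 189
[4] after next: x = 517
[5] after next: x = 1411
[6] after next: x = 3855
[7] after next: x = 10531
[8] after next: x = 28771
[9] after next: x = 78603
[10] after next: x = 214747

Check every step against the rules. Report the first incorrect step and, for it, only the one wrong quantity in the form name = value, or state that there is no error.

step 2, x = 65

Recomputing the run from the initial state:
step 1: x = 25
step 2: x = 65
step 3: x = 179
step 4: x = 487
step 5: x = 1331
step 6: x = 3635
step 7: x = 9931
step 8: x = 27131
step 9: x = 74123
step 10: x = 202507
The first disagreement with the transcript is at step 2, where the value should be x = 65.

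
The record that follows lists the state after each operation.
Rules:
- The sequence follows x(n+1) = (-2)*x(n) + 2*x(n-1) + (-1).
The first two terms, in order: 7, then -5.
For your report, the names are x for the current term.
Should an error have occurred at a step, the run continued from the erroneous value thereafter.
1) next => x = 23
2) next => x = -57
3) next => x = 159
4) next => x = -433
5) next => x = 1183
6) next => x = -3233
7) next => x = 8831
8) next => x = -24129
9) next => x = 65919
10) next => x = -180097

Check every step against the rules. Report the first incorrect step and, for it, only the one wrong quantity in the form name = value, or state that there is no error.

no error

Recomputing the run from the initial state:
step 1: x = 23
step 2: x = -57
step 3: x = 159
step 4: x = -433
step 5: x = 1183
step 6: x = -3233
step 7: x = 8831
step 8: x = -24129
step 9: x = 65919
step 10: x = -180097
This matches the record at every step.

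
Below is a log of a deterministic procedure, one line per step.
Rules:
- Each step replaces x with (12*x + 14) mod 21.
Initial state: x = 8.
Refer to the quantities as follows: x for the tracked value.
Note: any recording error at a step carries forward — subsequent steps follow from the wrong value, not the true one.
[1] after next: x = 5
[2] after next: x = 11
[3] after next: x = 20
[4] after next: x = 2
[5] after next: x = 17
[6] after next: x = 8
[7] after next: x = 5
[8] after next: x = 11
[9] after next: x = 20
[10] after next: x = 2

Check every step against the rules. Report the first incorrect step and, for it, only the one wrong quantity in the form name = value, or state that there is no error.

no error

Recomputing the run from the initial state:
step 1: x = 5
step 2: x = 11
step 3: x = 20
step 4: x = 2
step 5: x = 17
step 6: x = 8
step 7: x = 5
step 8: x = 11
step 9: x = 20
step 10: x = 2
This matches the log at every step.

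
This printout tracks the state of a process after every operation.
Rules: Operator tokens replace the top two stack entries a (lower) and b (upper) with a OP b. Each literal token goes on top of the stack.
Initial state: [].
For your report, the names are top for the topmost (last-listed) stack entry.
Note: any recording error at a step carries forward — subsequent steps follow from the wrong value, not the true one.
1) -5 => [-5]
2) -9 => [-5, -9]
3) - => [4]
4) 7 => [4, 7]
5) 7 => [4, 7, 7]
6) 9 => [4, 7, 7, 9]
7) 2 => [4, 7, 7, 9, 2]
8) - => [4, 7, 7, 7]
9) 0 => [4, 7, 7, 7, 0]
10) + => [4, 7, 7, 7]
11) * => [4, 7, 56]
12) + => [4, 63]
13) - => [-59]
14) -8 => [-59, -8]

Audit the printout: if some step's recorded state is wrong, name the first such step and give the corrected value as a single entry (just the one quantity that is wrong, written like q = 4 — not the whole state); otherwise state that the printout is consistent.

step 11, top = 49

Recomputing the run from the initial state:
step 1: [-5]
step 2: [-5, -9]
step 3: [4]
step 4: [4, 7]
step 5: [4, 7, 7]
step 6: [4, 7, 7, 9]
step 7: [4, 7, 7, 9, 2]
step 8: [4, 7, 7, 7]
step 9: [4, 7, 7, 7, 0]
step 10: [4, 7, 7, 7]
step 11: [4, 7, 49]
step 12: [4, 56]
step 13: [-52]
step 14: [-52, -8]
The first disagreement with the printout is at step 11, where the value should be top = 49.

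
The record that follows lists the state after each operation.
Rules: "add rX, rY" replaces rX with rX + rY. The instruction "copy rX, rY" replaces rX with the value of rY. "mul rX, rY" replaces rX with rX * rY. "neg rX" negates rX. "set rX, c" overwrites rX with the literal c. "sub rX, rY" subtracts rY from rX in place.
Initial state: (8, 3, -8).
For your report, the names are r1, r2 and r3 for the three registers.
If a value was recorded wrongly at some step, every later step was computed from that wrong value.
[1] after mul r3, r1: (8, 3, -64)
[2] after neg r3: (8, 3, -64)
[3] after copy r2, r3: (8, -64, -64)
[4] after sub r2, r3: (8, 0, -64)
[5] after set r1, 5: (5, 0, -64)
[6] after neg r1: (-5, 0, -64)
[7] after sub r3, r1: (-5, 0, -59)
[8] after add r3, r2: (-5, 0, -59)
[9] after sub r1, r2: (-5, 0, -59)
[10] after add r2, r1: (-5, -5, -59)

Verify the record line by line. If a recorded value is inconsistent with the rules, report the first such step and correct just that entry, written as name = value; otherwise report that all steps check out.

1. r3 = -8 * 8 = -64 (no discrepancy)
2. r3 = -(-64) = 64 (not what was recorded)
First incorrect step: 2; the correct value is r3 = 64.

step 2, r3 = 64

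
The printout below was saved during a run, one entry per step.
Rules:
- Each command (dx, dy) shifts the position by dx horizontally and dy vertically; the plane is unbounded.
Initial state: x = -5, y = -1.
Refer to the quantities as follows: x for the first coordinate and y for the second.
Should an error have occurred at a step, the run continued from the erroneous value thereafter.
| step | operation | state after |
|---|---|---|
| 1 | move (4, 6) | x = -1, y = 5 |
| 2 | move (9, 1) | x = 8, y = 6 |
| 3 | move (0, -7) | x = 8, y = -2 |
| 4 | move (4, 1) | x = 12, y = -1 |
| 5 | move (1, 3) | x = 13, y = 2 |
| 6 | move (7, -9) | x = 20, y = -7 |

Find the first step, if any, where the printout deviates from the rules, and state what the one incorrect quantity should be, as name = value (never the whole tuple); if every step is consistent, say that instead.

step 3, y = -1

1. x = -5 + (4) = -1, y = -1 + (6) = 5 (consistent with the printout)
2. x = -1 + (9) = 8, y = 5 + (1) = 6 (same as recorded)
3. x = 8 + (0) = 8, y = 6 + (-7) = -1 (not what was recorded)
Conclusion: step 3 carries the first error; the entry should be y = -1.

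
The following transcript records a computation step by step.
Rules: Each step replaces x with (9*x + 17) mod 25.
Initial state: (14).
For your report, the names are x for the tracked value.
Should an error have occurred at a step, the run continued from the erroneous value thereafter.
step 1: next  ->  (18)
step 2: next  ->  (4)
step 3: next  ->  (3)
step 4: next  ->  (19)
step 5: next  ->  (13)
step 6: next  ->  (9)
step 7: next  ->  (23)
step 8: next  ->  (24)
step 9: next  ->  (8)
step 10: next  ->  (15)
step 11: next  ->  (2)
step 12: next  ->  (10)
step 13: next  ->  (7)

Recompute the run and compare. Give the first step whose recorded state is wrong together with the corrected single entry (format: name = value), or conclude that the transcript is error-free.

step 10, x = 14

Step 1: x = (9*14 + 17) mod 25 = 18 — verified.
Step 2: x = (9*18 + 17) mod 25 = 4 — confirmed correct.
Step 3: x = (9*4 + 17) mod 25 = 3 — no discrepancy.
Step 4: x = (9*3 + 17) mod 25 = 19 — agrees with the transcript.
Step 5: x = (9*19 + 17) mod 25 = 13 — verified.
Step 6: x = (9*13 + 17) mod 25 = 9 — verified.
Step 7: x = (9*9 + 17) mod 25 = 23 — agrees with the transcript.
Step 8: x = (9*23 + 17) mod 25 = 24 — agrees with the transcript.
Step 9: x = (9*24 + 17) mod 25 = 8 — exactly as logged.
Step 10: x = (9*8 + 17) mod 25 = 14 — the entry is off here.
The earliest wrong entry is at step 10: it should read x = 14.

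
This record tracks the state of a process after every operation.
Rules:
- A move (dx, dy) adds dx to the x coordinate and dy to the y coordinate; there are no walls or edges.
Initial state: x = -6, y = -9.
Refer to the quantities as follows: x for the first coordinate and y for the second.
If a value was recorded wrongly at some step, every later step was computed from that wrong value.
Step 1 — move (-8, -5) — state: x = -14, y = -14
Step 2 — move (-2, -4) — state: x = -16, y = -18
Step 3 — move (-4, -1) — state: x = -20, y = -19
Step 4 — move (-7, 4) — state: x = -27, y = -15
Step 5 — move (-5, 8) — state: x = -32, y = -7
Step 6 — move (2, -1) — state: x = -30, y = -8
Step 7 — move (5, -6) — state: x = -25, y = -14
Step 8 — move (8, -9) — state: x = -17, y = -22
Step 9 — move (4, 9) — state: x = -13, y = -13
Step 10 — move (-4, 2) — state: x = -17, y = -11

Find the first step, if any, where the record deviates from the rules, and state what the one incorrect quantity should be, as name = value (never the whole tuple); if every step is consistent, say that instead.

step 8, y = -23

1. x = -6 + (-8) = -14, y = -9 + (-5) = -14 (in agreement)
2. x = -14 + (-2) = -16, y = -14 + (-4) = -18 (consistent with the record)
3. x = -16 + (-4) = -20, y = -18 + (-1) = -19 (consistent with the record)
4. x = -20 + (-7) = -27, y = -19 + (4) = -15 (consistent with the record)
5. x = -27 + (-5) = -32, y = -15 + (8) = -7 (exactly as logged)
6. x = -32 + (2) = -30, y = -7 + (-1) = -8 (no discrepancy)
7. x = -30 + (5) = -25, y = -8 + (-6) = -14 (matches)
8. x = -25 + (8) = -17, y = -14 + (-9) = -23 (first mismatch against the record)
So the first discrepancy is step 8, where the right value is y = -23.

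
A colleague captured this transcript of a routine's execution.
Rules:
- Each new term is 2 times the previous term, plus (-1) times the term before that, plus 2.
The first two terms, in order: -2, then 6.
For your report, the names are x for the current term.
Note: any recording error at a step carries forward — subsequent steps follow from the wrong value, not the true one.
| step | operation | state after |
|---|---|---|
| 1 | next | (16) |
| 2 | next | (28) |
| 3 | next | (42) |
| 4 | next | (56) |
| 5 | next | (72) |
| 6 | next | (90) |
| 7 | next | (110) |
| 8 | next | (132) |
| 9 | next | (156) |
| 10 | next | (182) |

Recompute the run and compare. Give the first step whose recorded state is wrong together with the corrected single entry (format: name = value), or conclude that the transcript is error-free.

Recomputing the run from the initial state:
step 1: x = 16
step 2: x = 28
step 3: x = 42
step 4: x = 58
step 5: x = 76
step 6: x = 96
step 7: x = 118
step 8: x = 142
step 9: x = 168
step 10: x = 196
The first disagreement with the transcript is at step 4, where the value should be x = 58.

step 4, x = 58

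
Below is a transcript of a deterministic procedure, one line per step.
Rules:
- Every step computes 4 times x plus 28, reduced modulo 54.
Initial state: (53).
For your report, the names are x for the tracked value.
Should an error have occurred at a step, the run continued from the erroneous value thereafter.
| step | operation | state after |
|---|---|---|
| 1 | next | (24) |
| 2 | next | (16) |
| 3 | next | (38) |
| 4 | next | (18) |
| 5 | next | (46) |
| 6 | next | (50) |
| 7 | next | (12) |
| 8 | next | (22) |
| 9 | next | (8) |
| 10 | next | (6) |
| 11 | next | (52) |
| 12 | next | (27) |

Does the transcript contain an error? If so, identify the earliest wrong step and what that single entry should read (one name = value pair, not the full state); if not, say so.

step 12, x = 20

Recomputing the run from the initial state:
step 1: x = 24
step 2: x = 16
step 3: x = 38
step 4: x = 18
step 5: x = 46
step 6: x = 50
step 7: x = 12
step 8: x = 22
step 9: x = 8
step 10: x = 6
step 11: x = 52
step 12: x = 20
The first disagreement with the transcript is at step 12, where the value should be x = 20.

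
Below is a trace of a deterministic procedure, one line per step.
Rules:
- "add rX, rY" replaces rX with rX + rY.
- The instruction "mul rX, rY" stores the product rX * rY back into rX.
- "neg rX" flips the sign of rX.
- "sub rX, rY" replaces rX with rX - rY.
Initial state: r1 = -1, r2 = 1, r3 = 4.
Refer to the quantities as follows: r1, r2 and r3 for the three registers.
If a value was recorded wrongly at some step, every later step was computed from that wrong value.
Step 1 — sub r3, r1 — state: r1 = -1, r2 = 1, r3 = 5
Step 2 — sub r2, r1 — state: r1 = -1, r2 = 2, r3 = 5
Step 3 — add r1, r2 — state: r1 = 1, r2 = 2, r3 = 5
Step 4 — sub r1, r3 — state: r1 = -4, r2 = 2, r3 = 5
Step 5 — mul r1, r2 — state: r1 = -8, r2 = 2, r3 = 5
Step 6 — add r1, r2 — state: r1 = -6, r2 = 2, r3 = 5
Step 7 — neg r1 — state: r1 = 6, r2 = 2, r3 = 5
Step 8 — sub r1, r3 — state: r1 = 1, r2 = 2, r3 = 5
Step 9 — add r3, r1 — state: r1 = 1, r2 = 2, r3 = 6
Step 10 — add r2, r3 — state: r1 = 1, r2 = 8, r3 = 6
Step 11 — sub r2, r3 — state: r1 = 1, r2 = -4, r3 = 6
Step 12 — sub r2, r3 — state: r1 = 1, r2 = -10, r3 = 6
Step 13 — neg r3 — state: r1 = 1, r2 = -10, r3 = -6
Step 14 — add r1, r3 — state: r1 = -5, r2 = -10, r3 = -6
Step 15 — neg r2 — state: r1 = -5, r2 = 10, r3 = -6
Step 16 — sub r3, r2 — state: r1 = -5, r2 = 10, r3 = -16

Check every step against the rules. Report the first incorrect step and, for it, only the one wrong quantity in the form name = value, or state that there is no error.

step 11, r2 = 2

Recomputing the run from the initial state:
step 1: r1 = -1, r2 = 1, r3 = 5
step 2: r1 = -1, r2 = 2, r3 = 5
step 3: r1 = 1, r2 = 2, r3 = 5
step 4: r1 = -4, r2 = 2, r3 = 5
step 5: r1 = -8, r2 = 2, r3 = 5
step 6: r1 = -6, r2 = 2, r3 = 5
step 7: r1 = 6, r2 = 2, r3 = 5
step 8: r1 = 1, r2 = 2, r3 = 5
step 9: r1 = 1, r2 = 2, r3 = 6
step 10: r1 = 1, r2 = 8, r3 = 6
step 11: r1 = 1, r2 = 2, r3 = 6
step 12: r1 = 1, r2 = -4, r3 = 6
step 13: r1 = 1, r2 = -4, r3 = -6
step 14: r1 = -5, r2 = -4, r3 = -6
step 15: r1 = -5, r2 = 4, r3 = -6
step 16: r1 = -5, r2 = 4, r3 = -10
The first disagreement with the trace is at step 11, where the value should be r2 = 2.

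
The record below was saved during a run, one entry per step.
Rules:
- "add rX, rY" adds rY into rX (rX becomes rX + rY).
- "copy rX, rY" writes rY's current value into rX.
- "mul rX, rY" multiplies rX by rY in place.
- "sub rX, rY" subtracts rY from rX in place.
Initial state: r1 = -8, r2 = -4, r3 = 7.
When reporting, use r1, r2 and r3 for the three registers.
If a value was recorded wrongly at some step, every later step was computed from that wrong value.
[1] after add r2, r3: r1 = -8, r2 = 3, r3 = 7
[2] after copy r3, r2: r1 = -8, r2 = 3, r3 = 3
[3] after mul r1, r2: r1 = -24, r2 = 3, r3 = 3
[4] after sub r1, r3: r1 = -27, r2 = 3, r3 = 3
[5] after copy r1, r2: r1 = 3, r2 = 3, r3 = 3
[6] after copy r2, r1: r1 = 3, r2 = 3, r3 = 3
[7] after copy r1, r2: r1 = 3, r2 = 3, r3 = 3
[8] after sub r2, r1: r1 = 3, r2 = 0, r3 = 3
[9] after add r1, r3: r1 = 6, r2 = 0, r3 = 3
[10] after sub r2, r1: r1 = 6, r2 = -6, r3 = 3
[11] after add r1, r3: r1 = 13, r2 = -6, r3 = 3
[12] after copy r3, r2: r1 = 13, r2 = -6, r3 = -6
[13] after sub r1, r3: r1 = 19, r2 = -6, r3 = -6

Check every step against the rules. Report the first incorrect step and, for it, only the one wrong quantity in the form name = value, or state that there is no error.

step 11, r1 = 9

1. r2 = -4 + 7 = 3 (confirmed correct)
2. r3 = 3 (in agreement)
3. r1 = -8 * 3 = -24 (consistent with the record)
4. r1 = -24 - 3 = -27 (consistent with the record)
5. r1 = 3 (same as recorded)
6. r2 = 3 (consistent with the record)
7. r1 = 3 (same as recorded)
8. r2 = 3 - 3 = 0 (confirmed correct)
9. r1 = 3 + 3 = 6 (matches)
10. r2 = 0 - 6 = -6 (consistent with the record)
11. r1 = 6 + 3 = 9 (this is not what the record shows)
First incorrect step: 11; the correct value is r1 = 9.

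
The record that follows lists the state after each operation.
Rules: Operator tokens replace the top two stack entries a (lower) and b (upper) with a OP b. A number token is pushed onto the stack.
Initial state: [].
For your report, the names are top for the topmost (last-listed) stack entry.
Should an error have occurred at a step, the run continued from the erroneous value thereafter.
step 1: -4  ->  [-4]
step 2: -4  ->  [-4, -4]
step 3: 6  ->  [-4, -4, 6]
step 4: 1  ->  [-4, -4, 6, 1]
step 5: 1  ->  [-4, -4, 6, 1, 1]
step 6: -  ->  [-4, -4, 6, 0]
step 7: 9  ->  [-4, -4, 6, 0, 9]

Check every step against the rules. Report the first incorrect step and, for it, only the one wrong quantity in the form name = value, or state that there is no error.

no error

Recomputing the run from the initial state:
step 1: [-4]
step 2: [-4, -4]
step 3: [-4, -4, 6]
step 4: [-4, -4, 6, 1]
step 5: [-4, -4, 6, 1, 1]
step 6: [-4, -4, 6, 0]
step 7: [-4, -4, 6, 0, 9]
This matches the record at every step.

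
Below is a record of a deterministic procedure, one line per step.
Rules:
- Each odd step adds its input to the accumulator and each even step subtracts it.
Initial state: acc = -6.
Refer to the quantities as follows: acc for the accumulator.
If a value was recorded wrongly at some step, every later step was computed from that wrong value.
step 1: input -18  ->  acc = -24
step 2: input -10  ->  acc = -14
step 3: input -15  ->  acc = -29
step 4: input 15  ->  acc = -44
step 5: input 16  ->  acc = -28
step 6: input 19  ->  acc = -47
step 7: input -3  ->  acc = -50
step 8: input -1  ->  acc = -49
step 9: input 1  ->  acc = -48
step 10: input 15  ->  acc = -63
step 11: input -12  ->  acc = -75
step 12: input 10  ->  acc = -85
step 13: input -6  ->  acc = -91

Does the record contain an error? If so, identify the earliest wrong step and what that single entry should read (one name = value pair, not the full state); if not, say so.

no error

step 1: acc = -6 + -18 = -24 -> exactly as logged
step 2: acc = -24 - -10 = -14 -> matches
step 3: acc = -14 + -15 = -29 -> agrees with the record
step 4: acc = -29 - 15 = -44 -> verified
step 5: acc = -44 + 16 = -28 -> same as recorded
step 6: acc = -28 - 19 = -47 -> in agreement
step 7: acc = -47 + -3 = -50 -> checks out
step 8: acc = -50 - -1 = -49 -> same as recorded
step 9: acc = -49 + 1 = -48 -> same as recorded
step 10: acc = -48 - 15 = -63 -> same as recorded
step 11: acc = -63 + -12 = -75 -> matches
step 12: acc = -75 - 10 = -85 -> no discrepancy
step 13: acc = -85 + -6 = -91 -> consistent with the record
All entries verified; no error found.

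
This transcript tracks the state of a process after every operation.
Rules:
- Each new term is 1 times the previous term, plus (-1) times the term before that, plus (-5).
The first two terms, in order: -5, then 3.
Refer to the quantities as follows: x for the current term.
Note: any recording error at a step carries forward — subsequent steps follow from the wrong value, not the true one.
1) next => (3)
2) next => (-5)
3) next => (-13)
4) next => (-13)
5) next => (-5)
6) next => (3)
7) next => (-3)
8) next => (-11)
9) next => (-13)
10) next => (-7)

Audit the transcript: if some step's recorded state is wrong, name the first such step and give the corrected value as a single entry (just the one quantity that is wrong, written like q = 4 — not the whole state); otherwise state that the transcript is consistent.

step 7, x = 3

Recomputing the run from the initial state:
step 1: x = 3
step 2: x = -5
step 3: x = -13
step 4: x = -13
step 5: x = -5
step 6: x = 3
step 7: x = 3
step 8: x = -5
step 9: x = -13
step 10: x = -13
The first disagreement with the transcript is at step 7, where the value should be x = 3.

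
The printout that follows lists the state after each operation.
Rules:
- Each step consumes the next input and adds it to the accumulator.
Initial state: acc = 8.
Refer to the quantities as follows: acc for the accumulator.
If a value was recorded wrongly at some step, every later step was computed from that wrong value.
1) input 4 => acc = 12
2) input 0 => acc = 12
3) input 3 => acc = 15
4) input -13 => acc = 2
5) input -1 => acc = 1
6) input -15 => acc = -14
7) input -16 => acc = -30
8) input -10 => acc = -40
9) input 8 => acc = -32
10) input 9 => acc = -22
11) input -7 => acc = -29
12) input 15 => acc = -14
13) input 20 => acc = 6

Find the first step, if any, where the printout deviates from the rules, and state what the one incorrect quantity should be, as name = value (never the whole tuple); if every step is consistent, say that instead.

step 10, acc = -23

step 1: acc = 8 + 4 = 12 -> verified
step 2: acc = 12 + 0 = 12 -> consistent with the printout
step 3: acc = 12 + 3 = 15 -> same as recorded
step 4: acc = 15 + -13 = 2 -> in agreement
step 5: acc = 2 + -1 = 1 -> same as recorded
step 6: acc = 1 + -15 = -14 -> in agreement
step 7: acc = -14 + -16 = -30 -> agrees with the printout
step 8: acc = -30 + -10 = -40 -> checks out
step 9: acc = -40 + 8 = -32 -> confirmed correct
step 10: acc = -32 + 9 = -23 -> first mismatch against the printout
Conclusion: step 10 carries the first error; the entry should be acc = -23.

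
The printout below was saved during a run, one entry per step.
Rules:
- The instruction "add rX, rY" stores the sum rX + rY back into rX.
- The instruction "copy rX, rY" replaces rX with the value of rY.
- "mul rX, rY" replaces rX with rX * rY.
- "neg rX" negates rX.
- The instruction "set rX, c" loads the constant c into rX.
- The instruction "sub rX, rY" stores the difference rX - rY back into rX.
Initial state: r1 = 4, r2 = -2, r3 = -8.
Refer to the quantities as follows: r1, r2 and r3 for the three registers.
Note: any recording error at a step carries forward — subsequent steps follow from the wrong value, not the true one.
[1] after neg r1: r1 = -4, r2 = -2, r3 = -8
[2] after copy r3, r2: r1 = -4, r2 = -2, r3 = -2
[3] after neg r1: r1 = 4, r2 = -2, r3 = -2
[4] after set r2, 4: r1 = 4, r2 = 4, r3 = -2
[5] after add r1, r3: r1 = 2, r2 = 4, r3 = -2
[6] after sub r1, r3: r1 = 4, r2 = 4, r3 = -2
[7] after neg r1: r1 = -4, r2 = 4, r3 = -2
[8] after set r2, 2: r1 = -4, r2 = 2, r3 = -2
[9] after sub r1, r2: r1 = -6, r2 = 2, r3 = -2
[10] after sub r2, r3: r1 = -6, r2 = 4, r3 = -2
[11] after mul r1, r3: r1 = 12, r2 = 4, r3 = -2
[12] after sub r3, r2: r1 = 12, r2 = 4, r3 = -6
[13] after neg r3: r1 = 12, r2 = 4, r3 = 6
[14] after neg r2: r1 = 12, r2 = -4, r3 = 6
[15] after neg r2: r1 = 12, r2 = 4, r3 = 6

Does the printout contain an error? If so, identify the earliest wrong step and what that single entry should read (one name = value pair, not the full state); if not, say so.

step 1: r1 = -(4) = -4 -> checks out
step 2: r3 = -2 -> checks out
step 3: r1 = -(-4) = 4 -> agrees with the printout
step 4: r2 = 4 -> in agreement
step 5: r1 = 4 + -2 = 2 -> checks out
step 6: r1 = 2 - -2 = 4 -> matches
step 7: r1 = -(4) = -4 -> in agreement
step 8: r2 = 2 -> verified
step 9: r1 = -4 - 2 = -6 -> no discrepancy
step 10: r2 = 2 - -2 = 4 -> no discrepancy
step 11: r1 = -6 * -2 = 12 -> exactly as logged
step 12: r3 = -2 - 4 = -6 -> matches
step 13: r3 = -(-6) = 6 -> no discrepancy
step 14: r2 = -(4) = -4 -> verified
step 15: r2 = -(-4) = 4 -> exactly as logged
The whole run recomputes cleanly — no discrepancies.

no error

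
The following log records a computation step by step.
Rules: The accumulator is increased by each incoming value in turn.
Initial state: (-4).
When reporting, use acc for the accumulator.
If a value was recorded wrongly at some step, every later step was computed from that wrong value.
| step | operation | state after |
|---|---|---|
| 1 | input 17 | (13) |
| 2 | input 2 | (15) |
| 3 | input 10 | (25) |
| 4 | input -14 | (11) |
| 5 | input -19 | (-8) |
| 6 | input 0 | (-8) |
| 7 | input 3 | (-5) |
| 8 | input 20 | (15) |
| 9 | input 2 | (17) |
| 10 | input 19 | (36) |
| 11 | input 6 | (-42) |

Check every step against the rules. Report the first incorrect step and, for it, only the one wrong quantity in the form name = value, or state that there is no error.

Recomputing the run from the initial state:
step 1: acc = 13
step 2: acc = 15
step 3: acc = 25
step 4: acc = 11
step 5: acc = -8
step 6: acc = -8
step 7: acc = -5
step 8: acc = 15
step 9: acc = 17
step 10: acc = 36
step 11: acc = 42
The first disagreement with the log is at step 11, where the value should be acc = 42.

step 11, acc = 42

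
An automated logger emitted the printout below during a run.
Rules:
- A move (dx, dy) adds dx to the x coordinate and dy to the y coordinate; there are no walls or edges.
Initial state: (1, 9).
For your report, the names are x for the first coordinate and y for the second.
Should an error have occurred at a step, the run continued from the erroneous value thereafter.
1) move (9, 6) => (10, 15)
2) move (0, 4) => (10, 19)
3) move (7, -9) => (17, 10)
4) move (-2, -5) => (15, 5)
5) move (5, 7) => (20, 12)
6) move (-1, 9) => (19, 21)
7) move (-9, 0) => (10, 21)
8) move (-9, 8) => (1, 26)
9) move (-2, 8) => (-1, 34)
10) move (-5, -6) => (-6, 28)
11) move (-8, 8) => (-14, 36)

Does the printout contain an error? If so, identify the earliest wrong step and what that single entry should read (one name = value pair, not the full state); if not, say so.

Recomputing the run from the initial state:
step 1: x = 10, y = 15
step 2: x = 10, y = 19
step 3: x = 17, y = 10
step 4: x = 15, y = 5
step 5: x = 20, y = 12
step 6: x = 19, y = 21
step 7: x = 10, y = 21
step 8: x = 1, y = 29
step 9: x = -1, y = 37
step 10: x = -6, y = 31
step 11: x = -14, y = 39
The first disagreement with the printout is at step 8, where the value should be y = 29.

step 8, y = 29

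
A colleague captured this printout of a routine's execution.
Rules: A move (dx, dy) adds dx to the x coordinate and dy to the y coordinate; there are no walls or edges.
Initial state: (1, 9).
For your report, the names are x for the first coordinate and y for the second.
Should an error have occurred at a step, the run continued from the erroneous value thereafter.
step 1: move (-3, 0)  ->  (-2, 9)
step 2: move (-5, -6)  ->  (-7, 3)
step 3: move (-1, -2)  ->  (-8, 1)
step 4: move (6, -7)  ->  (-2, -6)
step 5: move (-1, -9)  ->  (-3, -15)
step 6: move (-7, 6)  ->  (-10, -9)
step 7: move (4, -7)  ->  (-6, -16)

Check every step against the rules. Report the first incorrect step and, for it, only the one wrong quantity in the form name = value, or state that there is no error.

Recomputing the run from the initial state:
step 1: x = -2, y = 9
step 2: x = -7, y = 3
step 3: x = -8, y = 1
step 4: x = -2, y = -6
step 5: x = -3, y = -15
step 6: x = -10, y = -9
step 7: x = -6, y = -16
This matches the printout at every step.

no error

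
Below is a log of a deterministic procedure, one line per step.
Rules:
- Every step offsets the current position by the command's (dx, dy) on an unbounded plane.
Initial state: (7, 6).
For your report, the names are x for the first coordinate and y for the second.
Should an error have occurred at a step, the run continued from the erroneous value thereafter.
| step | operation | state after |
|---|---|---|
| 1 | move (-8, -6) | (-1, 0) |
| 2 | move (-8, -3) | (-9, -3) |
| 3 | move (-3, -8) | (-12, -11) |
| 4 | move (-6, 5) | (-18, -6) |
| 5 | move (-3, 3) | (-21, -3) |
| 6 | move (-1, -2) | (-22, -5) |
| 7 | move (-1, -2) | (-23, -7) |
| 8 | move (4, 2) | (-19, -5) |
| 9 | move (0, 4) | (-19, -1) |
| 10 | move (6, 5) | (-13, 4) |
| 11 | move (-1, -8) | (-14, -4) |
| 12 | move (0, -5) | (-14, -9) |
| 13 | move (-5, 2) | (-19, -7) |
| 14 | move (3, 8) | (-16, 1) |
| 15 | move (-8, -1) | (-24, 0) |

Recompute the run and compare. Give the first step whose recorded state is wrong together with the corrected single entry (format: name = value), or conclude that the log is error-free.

Step 1: x = 7 + (-8) = -1, y = 6 + (-6) = 0 — in agreement.
Step 2: x = -1 + (-8) = -9, y = 0 + (-3) = -3 — consistent with the log.
Step 3: x = -9 + (-3) = -12, y = -3 + (-8) = -11 — agrees with the log.
Step 4: x = -12 + (-6) = -18, y = -11 + (5) = -6 — consistent with the log.
Step 5: x = -18 + (-3) = -21, y = -6 + (3) = -3 — agrees with the log.
Step 6: x = -21 + (-1) = -22, y = -3 + (-2) = -5 — consistent with the log.
Step 7: x = -22 + (-1) = -23, y = -5 + (-2) = -7 — exactly as logged.
Step 8: x = -23 + (4) = -19, y = -7 + (2) = -5 — confirmed correct.
Step 9: x = -19 + (0) = -19, y = -5 + (4) = -1 — consistent with the log.
Step 10: x = -19 + (6) = -13, y = -1 + (5) = 4 — consistent with the log.
Step 11: x = -13 + (-1) = -14, y = 4 + (-8) = -4 — agrees with the log.
Step 12: x = -14 + (0) = -14, y = -4 + (-5) = -9 — no discrepancy.
Step 13: x = -14 + (-5) = -19, y = -9 + (2) = -7 — exactly as logged.
Step 14: x = -19 + (3) = -16, y = -7 + (8) = 1 — consistent with the log.
Step 15: x = -16 + (-8) = -24, y = 1 + (-1) = 0 — confirmed correct.
No step deviates from the rules.

no error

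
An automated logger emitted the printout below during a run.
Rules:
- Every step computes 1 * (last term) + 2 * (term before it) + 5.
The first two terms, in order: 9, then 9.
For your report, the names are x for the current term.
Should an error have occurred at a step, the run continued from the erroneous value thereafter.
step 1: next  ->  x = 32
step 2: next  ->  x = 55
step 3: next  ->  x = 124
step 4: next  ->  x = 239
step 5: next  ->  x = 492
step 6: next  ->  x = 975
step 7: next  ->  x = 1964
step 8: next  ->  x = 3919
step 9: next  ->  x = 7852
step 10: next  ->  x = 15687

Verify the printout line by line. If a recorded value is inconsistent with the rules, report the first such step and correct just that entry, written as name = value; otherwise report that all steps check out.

step 10, x = 15695

step 1: x = 1*(9) + (2)*(9) + (5) = 32 -> checks out
step 2: x = 1*(32) + (2)*(9) + (5) = 55 -> checks out
step 3: x = 1*(55) + (2)*(32) + (5) = 124 -> confirmed correct
step 4: x = 1*(124) + (2)*(55) + (5) = 239 -> in agreement
step 5: x = 1*(239) + (2)*(124) + (5) = 492 -> agrees with the printout
step 6: x = 1*(492) + (2)*(239) + (5) = 975 -> in agreement
step 7: x = 1*(975) + (2)*(492) + (5) = 1964 -> in agreement
step 8: x = 1*(1964) + (2)*(975) + (5) = 3919 -> consistent with the printout
step 9: x = 1*(3919) + (2)*(1964) + (5) = 7852 -> agrees with the printout
step 10: x = 1*(7852) + (2)*(3919) + (5) = 15695 -> the printout has a different value
First deviation found at step 10; the corrected entry is x = 15695.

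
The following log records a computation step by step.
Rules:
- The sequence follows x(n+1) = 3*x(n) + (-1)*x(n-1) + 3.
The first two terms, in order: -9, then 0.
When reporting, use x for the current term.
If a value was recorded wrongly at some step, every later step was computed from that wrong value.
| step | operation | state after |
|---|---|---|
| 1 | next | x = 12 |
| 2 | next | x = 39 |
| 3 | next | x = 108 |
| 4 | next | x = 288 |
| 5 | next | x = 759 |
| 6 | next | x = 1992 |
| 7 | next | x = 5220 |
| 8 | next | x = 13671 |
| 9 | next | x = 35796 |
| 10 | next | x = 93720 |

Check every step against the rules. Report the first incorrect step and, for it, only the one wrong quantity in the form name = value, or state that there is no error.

Recomputing the run from the initial state:
step 1: x = 12
step 2: x = 39
step 3: x = 108
step 4: x = 288
step 5: x = 759
step 6: x = 1992
step 7: x = 5220
step 8: x = 13671
step 9: x = 35796
step 10: x = 93720
This matches the log at every step.

no error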